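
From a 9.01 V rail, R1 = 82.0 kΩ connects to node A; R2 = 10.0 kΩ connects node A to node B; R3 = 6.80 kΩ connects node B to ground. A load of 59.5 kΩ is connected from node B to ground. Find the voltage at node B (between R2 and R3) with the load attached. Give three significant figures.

At node B, R3 is in parallel with the load: R3‖R_L = 6.103 kΩ.
Below node A the resistance is R2 + (R3‖R_L) = 16.10 kΩ, so V_A = 9.01 × 16.10/98.10 = 1.479 V.
Then V_B = V_A × (R3‖R_L)/(R2 + R3‖R_L) = 1.479 × 6.103/16.10 = 0.560 V.

V ≈ 0.560 V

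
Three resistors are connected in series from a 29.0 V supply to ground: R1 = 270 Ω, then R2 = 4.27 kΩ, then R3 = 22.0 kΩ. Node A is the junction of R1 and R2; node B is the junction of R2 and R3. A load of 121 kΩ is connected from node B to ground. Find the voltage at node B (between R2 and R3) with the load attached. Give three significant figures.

At node B, R3 is in parallel with the load: R3‖R_L = 18620 Ω.
Below node A the resistance is R2 + (R3‖R_L) = 22890 Ω, so V_A = 29.0 × 22890/23160 = 28.66 V.
Then V_B = V_A × (R3‖R_L)/(R2 + R3‖R_L) = 28.66 × 18620/22890 = 23.3 V.

V ≈ 23.3 V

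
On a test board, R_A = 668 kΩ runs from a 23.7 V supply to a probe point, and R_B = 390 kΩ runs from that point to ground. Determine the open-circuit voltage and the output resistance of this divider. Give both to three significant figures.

V_th = 8.74 V, R_th = 246 kΩ

V_th is the open-circuit tap voltage: 23.7 × 390/(668 + 390) = 8.74 V.
With the supply zeroed, R_A and R_B appear in parallel from the tap: R_th = R_A‖R_B = (668 × 390)/1058 = 246 kΩ.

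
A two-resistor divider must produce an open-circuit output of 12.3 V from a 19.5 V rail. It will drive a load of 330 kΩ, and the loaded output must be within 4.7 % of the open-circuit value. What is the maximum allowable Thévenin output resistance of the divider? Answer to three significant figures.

Loading drop = R_th/(R_th + R_L) ≤ 0.0470, so R_th ≤ R_L · ε/(1−ε) = 330 kΩ × 0.0470/0.9530 = 16.3 kΩ.
(Any R1, R2 with R2/(R1+R2) = 0.631 and R1‖R2 ≤ 16.3 kΩ will meet the spec.)

R_th ≤ 16.3 kΩ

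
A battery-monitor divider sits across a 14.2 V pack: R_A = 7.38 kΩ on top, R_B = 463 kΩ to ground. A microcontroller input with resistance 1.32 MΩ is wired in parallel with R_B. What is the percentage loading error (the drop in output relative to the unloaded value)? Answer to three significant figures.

0.547 %

The divider's output (Thévenin) resistance is R_A‖R_B = 7.264 kΩ.
Fractional drop under load = R_th/(R_th + R_L) = 7.264 / (7.264 + 1320) = 0.005473.
So the output falls by 0.547 %.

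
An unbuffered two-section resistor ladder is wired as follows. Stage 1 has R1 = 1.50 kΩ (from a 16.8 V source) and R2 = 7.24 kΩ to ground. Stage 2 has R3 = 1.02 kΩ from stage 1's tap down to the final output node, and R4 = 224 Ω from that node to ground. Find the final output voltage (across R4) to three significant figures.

V_out ≈ 1.25 V

Stage 2 presents R3+R4 = 1244 Ω as a load on stage 1's tap.
Stage 1's lower leg becomes R2‖(R3+R4) = 1062 Ω, so V_mid = 16.8 × 1062/2562 = 6.962 V.
Stage 2 is itself unloaded: V_out = V_mid × R4/(R3+R4) = 6.962 × 224/1244 = 1.25 V.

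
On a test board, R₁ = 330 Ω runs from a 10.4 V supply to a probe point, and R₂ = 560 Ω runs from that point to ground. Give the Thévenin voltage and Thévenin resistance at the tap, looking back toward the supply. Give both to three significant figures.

V_th is the open-circuit tap voltage: 10.4 × 560/(330 + 560) = 6.54 V.
With the supply zeroed, R₁ and R₂ appear in parallel from the tap: R_th = R₁‖R₂ = (330 × 560)/890.0 = 208 Ω.

V_th = 6.54 V, R_th = 208 Ω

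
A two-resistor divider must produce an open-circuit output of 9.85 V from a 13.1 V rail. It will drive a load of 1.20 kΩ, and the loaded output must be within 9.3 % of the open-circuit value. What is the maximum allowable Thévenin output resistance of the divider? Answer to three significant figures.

R_th ≤ 123 Ω

Loading drop = R_th/(R_th + R_L) ≤ 0.0930, so R_th ≤ R_L · ε/(1−ε) = 1.20 kΩ × 0.0930/0.9070 = 123 Ω.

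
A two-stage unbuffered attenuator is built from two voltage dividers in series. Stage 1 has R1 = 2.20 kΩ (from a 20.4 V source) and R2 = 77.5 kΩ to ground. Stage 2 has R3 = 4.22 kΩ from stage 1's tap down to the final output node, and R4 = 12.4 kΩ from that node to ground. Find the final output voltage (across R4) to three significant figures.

Stage 2 presents R3+R4 = 16.62 kΩ as a load on stage 1's tap.
Stage 1's lower leg becomes R2‖(R3+R4) = 13.69 kΩ, so V_mid = 20.4 × 13.69/15.89 = 17.57 V.
Stage 2 is itself unloaded: V_out = V_mid × R4/(R3+R4) = 17.57 × 12.4/16.62 = 13.1 V.

V_out ≈ 13.1 V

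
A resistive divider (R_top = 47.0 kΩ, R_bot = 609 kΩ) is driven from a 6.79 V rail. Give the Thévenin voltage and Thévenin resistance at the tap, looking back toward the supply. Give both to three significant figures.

V_th is the open-circuit tap voltage: 6.79 × 609/(47.0 + 609) = 6.30 V.
With the supply zeroed, R_top and R_bot appear in parallel from the tap: R_th = R_top‖R_bot = (47.0 × 609)/656.0 = 43.6 kΩ.

V_th = 6.30 V, R_th = 43.6 kΩ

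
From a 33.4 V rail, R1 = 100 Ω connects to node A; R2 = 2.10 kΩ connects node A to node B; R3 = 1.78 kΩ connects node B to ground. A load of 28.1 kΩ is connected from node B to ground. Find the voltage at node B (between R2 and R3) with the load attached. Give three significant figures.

V ≈ 14.4 V

At node B, R3 is in parallel with the load: R3‖R_L = 1674 Ω.
Below node A the resistance is R2 + (R3‖R_L) = 3774 Ω, so V_A = 33.4 × 3774/3874 = 32.54 V.
Then V_B = V_A × (R3‖R_L)/(R2 + R3‖R_L) = 32.54 × 1674/3774 = 14.4 V.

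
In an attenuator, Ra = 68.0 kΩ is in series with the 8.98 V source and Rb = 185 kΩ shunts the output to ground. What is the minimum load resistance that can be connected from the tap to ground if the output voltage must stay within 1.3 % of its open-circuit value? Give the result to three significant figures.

Output resistance R_th = Ra‖Rb = (68.0 × 185)/253.0 = 49.72 kΩ.
The fractional drop is R_th/(R_th + R_L); requiring this ≤ 0.0130 gives R_L ≥ R_th(1/0.0130 − 1) = 49.72 × 75.92 = 3.78 MΩ.

R_L(min) ≈ 3.78 MΩ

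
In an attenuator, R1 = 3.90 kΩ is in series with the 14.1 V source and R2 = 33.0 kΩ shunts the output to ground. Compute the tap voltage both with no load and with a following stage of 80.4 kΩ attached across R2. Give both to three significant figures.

Unloaded: 12.6 V; loaded: 12.1 V

Open-circuit: V = 14.1 × 33.0/(3.90 + 33.0) = 12.6 V.
With the load, R2 becomes R2‖R_L = 23.40 kΩ, so V = 14.1 × 23.40/27.30 = 12.1 V.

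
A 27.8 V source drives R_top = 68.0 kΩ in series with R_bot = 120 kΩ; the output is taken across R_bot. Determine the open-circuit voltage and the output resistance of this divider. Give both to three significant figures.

V_th = 17.7 V, R_th = 43.4 kΩ

V_th is the open-circuit tap voltage: 27.8 × 120/(68.0 + 120) = 17.7 V.
With the supply zeroed, R_top and R_bot appear in parallel from the tap: R_th = R_top‖R_bot = (68.0 × 120)/188.0 = 43.4 kΩ.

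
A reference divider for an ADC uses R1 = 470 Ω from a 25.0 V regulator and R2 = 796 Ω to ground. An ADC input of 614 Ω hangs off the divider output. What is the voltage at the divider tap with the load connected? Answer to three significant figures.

The load sits in parallel with R2: R2‖R_L = (796 × 614) / (796 + 614) = 346.6 Ω.
V_out = 25.0 × 346.6 / (470 + 346.6) = 25.0 × 346.6/816.6 = 10.6 V.
(Unloaded it would have been 15.7 V.)

V_out ≈ 10.6 V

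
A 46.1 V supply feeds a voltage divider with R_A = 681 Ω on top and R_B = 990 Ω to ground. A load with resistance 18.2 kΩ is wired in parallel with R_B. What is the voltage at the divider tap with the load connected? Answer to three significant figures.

V_out ≈ 26.7 V

The load sits in parallel with R_B: R_B‖R_L = (990 × 18200) / (990 + 18200) = 938.9 Ω.
V_out = 46.1 × 938.9 / (681 + 938.9) = 46.1 × 938.9/1620 = 26.7 V.
(Unloaded it would have been 27.3 V.)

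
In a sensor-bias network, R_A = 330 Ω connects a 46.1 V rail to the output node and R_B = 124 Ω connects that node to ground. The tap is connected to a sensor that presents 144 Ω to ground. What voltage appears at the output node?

V_out ≈ 7.74 V

The load sits in parallel with R_B: R_B‖R_L = (124 × 144) / (124 + 144) = 66.63 Ω.
V_out = 46.1 × 66.63 / (330 + 66.63) = 46.1 × 66.63/396.6 = 7.74 V.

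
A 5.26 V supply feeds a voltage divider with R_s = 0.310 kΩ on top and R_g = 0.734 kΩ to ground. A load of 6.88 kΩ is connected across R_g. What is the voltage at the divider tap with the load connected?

The load sits in parallel with R_g: R_g‖R_L = (734 × 6880) / (734 + 6880) = 663.2 Ω.
V_out = 5.26 × 663.2 / (310 + 663.2) = 5.26 × 663.2/973.2 = 3.58 V.

V_out ≈ 3.58 V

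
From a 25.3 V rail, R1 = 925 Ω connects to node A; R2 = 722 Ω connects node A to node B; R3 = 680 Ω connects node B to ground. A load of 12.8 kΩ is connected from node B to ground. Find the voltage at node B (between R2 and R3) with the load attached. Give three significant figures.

V ≈ 7.13 V

At node B, R3 is in parallel with the load: R3‖R_L = 645.7 Ω.
Below node A the resistance is R2 + (R3‖R_L) = 1368 Ω, so V_A = 25.3 × 1368/2293 = 15.09 V.
Then V_B = V_A × (R3‖R_L)/(R2 + R3‖R_L) = 15.09 × 645.7/1368 = 7.13 V.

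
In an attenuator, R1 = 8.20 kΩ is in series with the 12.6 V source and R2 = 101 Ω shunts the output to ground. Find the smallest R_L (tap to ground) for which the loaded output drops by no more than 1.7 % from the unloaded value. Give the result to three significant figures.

Output resistance R_th = R1‖R2 = (8200 × 101)/8301 = 99.77 Ω.
The fractional drop is R_th/(R_th + R_L); requiring this ≤ 0.0170 gives R_L ≥ R_th(1/0.0170 − 1) = 99.77 × 57.82 = 5.77 kΩ.

R_L(min) ≈ 5.77 kΩ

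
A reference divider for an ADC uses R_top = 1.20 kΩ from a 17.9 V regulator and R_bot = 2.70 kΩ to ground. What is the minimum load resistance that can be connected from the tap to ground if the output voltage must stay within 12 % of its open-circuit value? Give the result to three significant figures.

Output resistance R_th = R_top‖R_bot = (1200 × 2700)/3900 = 830.8 Ω.
The fractional drop is R_th/(R_th + R_L); requiring this ≤ 0.120 gives R_L ≥ R_th(1/0.120 − 1) = 830.8 × 7.333 = 6.09 kΩ.

R_L(min) ≈ 6.09 kΩ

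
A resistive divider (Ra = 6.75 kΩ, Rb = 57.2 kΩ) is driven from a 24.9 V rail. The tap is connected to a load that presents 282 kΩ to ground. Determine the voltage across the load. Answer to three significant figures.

V_out ≈ 21.8 V

The load sits in parallel with Rb: Rb‖R_L = (57.2 × 282) / (57.2 + 282) = 47.55 kΩ.
V_out = 24.9 × 47.55 / (6.75 + 47.55) = 24.9 × 47.55/54.30 = 21.8 V.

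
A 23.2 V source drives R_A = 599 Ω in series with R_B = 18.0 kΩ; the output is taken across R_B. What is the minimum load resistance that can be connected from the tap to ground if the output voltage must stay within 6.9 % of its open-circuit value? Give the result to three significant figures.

Output resistance R_th = R_A‖R_B = (599 × 18000)/18600 = 579.7 Ω.
The fractional drop is R_th/(R_th + R_L); requiring this ≤ 0.0690 gives R_L ≥ R_th(1/0.0690 − 1) = 579.7 × 13.49 = 7.82 kΩ.

R_L(min) ≈ 7.82 kΩ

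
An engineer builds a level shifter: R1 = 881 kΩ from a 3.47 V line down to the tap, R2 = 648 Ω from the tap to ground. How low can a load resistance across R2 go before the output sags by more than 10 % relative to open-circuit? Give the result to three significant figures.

R_L(min) ≈ 5.83 kΩ

Output resistance R_th = R1‖R2 = (881000 × 648)/881600 = 647.5 Ω.
The fractional drop is R_th/(R_th + R_L); requiring this ≤ 0.100 gives R_L ≥ R_th(1/0.100 − 1) = 647.5 × 9.000 = 5.83 kΩ.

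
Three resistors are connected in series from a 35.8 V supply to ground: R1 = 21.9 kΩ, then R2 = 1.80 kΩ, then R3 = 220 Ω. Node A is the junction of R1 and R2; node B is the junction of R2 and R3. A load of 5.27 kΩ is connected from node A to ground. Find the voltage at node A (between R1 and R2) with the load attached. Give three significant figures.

Below node A the series string R2+R3 = 2020 Ω sits in parallel with the 5270 Ω load: 1460 Ω.
V_A = 35.8 × 1460/(21900 + 1460) = 2.24 V.

V ≈ 2.24 V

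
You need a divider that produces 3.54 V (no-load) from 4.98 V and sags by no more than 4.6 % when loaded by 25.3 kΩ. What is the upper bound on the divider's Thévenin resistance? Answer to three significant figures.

R_th ≤ 1.22 kΩ

Loading drop = R_th/(R_th + R_L) ≤ 0.0460, so R_th ≤ R_L · ε/(1−ε) = 25.3 kΩ × 0.0460/0.9540 = 1.22 kΩ.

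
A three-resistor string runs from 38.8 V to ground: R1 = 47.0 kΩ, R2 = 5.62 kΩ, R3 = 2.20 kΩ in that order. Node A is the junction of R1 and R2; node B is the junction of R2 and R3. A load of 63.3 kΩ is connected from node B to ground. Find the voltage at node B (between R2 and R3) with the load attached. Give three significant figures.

At node B, R3 is in parallel with the load: R3‖R_L = 2.126 kΩ.
Below node A the resistance is R2 + (R3‖R_L) = 7.746 kΩ, so V_A = 38.8 × 7.746/54.75 = 5.490 V.
Then V_B = V_A × (R3‖R_L)/(R2 + R3‖R_L) = 5.490 × 2.126/7.746 = 1.51 V.

V ≈ 1.51 V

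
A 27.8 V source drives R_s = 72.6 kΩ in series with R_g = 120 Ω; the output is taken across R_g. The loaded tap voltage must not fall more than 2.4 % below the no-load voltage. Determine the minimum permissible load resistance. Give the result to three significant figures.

Output resistance R_th = R_s‖R_g = (72600 × 120)/72720 = 119.8 Ω.
The fractional drop is R_th/(R_th + R_L); requiring this ≤ 0.0240 gives R_L ≥ R_th(1/0.0240 − 1) = 119.8 × 40.67 = 4.87 kΩ.

R_L(min) ≈ 4.87 kΩ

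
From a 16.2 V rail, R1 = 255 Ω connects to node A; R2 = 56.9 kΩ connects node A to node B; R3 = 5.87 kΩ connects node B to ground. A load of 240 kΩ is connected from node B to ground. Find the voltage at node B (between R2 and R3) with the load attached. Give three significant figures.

At node B, R3 is in parallel with the load: R3‖R_L = 5730 Ω.
Below node A the resistance is R2 + (R3‖R_L) = 62630 Ω, so V_A = 16.2 × 62630/62880 = 16.13 V.
Then V_B = V_A × (R3‖R_L)/(R2 + R3‖R_L) = 16.13 × 5730/62630 = 1.48 V.

V ≈ 1.48 V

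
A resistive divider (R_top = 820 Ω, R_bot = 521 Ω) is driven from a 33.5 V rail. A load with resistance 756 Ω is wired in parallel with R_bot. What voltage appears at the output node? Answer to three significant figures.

V_out ≈ 9.16 V

The load sits in parallel with R_bot: R_bot‖R_L = (521 × 756) / (521 + 756) = 308.4 Ω.
V_out = 33.5 × 308.4 / (820 + 308.4) = 33.5 × 308.4/1128 = 9.16 V.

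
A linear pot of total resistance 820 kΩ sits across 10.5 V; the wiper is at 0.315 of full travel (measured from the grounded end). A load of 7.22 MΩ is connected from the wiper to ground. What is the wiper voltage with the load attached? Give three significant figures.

V ≈ 3.23 V

The wiper splits the pot into (1−α)R = 561.7 kΩ above and αR = 258.3 kΩ below.
Lower section ‖ load = 249.4 kΩ.
V_wiper = 10.5 × 249.4/(561.7 + 249.4) = 3.23 V.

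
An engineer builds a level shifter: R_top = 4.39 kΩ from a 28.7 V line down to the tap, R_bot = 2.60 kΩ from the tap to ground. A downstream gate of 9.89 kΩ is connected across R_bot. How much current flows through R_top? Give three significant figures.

I ≈ 4.45 mA

R_bot‖R_L = 2.059 kΩ, so the source sees R_top + R_bot‖R_L = 6.449 kΩ.
I = 28.7 V / 6.449 kΩ = 4.45 mA.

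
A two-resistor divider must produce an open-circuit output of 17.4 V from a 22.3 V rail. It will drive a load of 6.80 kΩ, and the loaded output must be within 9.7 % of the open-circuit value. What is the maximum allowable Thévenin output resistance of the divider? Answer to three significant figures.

Loading drop = R_th/(R_th + R_L) ≤ 0.0970, so R_th ≤ R_L · ε/(1−ε) = 6.80 kΩ × 0.0970/0.9030 = 730 Ω.
(Any R1, R2 with R2/(R1+R2) = 0.780 and R1‖R2 ≤ 730 Ω will meet the spec.)

R_th ≤ 730 Ω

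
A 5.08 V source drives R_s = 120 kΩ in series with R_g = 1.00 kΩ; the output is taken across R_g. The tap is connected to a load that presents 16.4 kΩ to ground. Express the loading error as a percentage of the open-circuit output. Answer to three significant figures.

5.70 %

The divider's output (Thévenin) resistance is R_s‖R_g = 0.9917 kΩ.
Fractional drop under load = R_th/(R_th + R_L) = 0.9917 / (0.9917 + 16.4) = 0.05702.
So the output falls by 5.70 %.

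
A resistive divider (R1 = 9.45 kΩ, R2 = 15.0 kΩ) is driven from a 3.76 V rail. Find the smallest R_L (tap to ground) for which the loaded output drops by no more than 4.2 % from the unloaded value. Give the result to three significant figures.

R_L(min) ≈ 132 kΩ

Output resistance R_th = R1‖R2 = (9.45 × 15.0)/24.45 = 5.798 kΩ.
The fractional drop is R_th/(R_th + R_L); requiring this ≤ 0.0420 gives R_L ≥ R_th(1/0.0420 − 1) = 5.798 × 22.81 = 132 kΩ.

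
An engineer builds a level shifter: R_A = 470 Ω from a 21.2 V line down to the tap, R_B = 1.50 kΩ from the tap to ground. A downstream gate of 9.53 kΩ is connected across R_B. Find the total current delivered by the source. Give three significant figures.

I ≈ 12.0 mA

R_B‖R_L = 1296 Ω, so the source sees R_A + R_B‖R_L = 1766 Ω.
I = 21.2 V / 1766 Ω = 12.0 mA.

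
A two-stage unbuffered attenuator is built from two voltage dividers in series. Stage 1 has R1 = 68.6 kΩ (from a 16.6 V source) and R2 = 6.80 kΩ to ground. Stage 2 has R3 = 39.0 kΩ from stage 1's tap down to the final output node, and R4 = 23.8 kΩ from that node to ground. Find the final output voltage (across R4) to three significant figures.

V_out ≈ 0.516 V

Stage 2 presents R3+R4 = 62.80 kΩ as a load on stage 1's tap.
Stage 1's lower leg becomes R2‖(R3+R4) = 6.136 kΩ, so V_mid = 16.6 × 6.136/74.74 = 1.363 V.
Stage 2 is itself unloaded: V_out = V_mid × R4/(R3+R4) = 1.363 × 23.8/62.80 = 0.516 V.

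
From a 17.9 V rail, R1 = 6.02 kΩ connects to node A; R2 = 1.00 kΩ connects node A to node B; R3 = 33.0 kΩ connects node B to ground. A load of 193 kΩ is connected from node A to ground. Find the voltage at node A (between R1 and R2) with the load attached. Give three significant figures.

Below node A the series string R2+R3 = 34.00 kΩ sits in parallel with the 193 kΩ load: 28.91 kΩ.
V_A = 17.9 × 28.91/(6.02 + 28.91) = 14.8 V.

V ≈ 14.8 V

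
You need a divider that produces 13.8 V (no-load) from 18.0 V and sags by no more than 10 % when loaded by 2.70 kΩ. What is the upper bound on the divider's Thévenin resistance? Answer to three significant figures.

R_th ≤ 300 Ω

Loading drop = R_th/(R_th + R_L) ≤ 0.100, so R_th ≤ R_L · ε/(1−ε) = 2.70 kΩ × 0.100/0.9000 = 300 Ω.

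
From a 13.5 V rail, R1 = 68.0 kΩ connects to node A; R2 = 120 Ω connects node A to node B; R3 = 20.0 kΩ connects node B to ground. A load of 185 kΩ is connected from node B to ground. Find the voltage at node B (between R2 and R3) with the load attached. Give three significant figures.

V ≈ 2.83 V

At node B, R3 is in parallel with the load: R3‖R_L = 18050 Ω.
Below node A the resistance is R2 + (R3‖R_L) = 18170 Ω, so V_A = 13.5 × 18170/86170 = 2.846 V.
Then V_B = V_A × (R3‖R_L)/(R2 + R3‖R_L) = 2.846 × 18050/18170 = 2.83 V.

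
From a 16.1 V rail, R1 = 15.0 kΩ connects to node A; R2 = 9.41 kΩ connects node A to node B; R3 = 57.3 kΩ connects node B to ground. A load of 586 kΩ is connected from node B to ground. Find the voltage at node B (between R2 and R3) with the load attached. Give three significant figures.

At node B, R3 is in parallel with the load: R3‖R_L = 52.20 kΩ.
Below node A the resistance is R2 + (R3‖R_L) = 61.61 kΩ, so V_A = 16.1 × 61.61/76.61 = 12.95 V.
Then V_B = V_A × (R3‖R_L)/(R2 + R3‖R_L) = 12.95 × 52.20/61.61 = 11.0 V.

V ≈ 11.0 V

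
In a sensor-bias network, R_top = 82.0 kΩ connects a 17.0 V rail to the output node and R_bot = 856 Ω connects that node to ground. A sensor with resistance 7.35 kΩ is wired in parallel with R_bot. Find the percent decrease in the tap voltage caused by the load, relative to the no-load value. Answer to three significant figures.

Unloaded V = 17.0 × 856/82860 = 0.17563 V.
Loaded: R_bot‖R_L = 766.7 Ω, giving V = 17.0 × 766.7/82770 = 0.15748 V.
Drop = (0.17563 − 0.15748) / 0.17563 = 10.3 %.

10.3 %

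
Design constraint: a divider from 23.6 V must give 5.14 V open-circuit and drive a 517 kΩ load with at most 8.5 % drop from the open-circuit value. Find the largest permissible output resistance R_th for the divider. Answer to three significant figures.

Loading drop = R_th/(R_th + R_L) ≤ 0.0850, so R_th ≤ R_L · ε/(1−ε) = 517 kΩ × 0.0850/0.9150 = 48.0 kΩ.
(Any R1, R2 with R2/(R1+R2) = 0.218 and R1‖R2 ≤ 48.0 kΩ will meet the spec.)

R_th ≤ 48.0 kΩ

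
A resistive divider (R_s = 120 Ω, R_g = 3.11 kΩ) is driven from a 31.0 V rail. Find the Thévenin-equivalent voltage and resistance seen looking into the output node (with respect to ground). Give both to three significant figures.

V_th is the open-circuit tap voltage: 31.0 × 3110/(120 + 3110) = 29.8 V.
With the supply zeroed, R_s and R_g appear in parallel from the tap: R_th = R_s‖R_g = (120 × 3110)/3230 = 116 Ω.

V_th = 29.8 V, R_th = 116 Ω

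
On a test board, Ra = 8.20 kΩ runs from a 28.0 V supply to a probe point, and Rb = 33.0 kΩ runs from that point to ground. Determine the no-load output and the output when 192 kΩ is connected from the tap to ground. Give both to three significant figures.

Unloaded: 22.4 V; loaded: 21.7 V

Open-circuit: V = 28.0 × 33.0/(8.20 + 33.0) = 22.4 V.
With the load, Rb becomes Rb‖R_L = 28.16 kΩ, so V = 28.0 × 28.16/36.36 = 21.7 V.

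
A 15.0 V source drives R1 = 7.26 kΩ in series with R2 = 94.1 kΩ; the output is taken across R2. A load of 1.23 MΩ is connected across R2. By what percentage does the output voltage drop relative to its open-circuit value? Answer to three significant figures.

0.545 %

The divider's output (Thévenin) resistance is R1‖R2 = 6.740 kΩ.
Fractional drop under load = R_th/(R_th + R_L) = 6.740 / (6.740 + 1230) = 0.005450.
So the output falls by 0.545 %.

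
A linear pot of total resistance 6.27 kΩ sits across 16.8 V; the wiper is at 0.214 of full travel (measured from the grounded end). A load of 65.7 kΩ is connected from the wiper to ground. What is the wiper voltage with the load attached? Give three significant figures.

V ≈ 3.54 V

The wiper splits the pot into (1−α)R = 4.928 kΩ above and αR = 1.342 kΩ below.
Lower section ‖ load = 1.315 kΩ.
V_wiper = 16.8 × 1.315/(4.928 + 1.315) = 3.54 V.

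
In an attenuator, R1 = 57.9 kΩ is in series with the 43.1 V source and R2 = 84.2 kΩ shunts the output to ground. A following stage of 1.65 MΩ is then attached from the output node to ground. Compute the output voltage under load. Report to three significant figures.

The load sits in parallel with R2: R2‖R_L = (84.2 × 1650) / (84.2 + 1650) = 80.11 kΩ.
V_out = 43.1 × 80.11 / (57.9 + 80.11) = 43.1 × 80.11/138.0 = 25.0 V.
(Unloaded it would have been 25.5 V.)

V_out ≈ 25.0 V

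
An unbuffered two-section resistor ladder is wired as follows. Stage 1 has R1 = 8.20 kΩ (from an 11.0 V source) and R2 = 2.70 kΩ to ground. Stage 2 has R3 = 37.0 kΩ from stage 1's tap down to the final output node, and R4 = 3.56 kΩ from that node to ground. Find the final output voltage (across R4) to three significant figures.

V_out ≈ 0.228 V

Stage 2 presents R3+R4 = 40.56 kΩ as a load on stage 1's tap.
Stage 1's lower leg becomes R2‖(R3+R4) = 2.531 kΩ, so V_mid = 11.0 × 2.531/10.73 = 2.595 V.
Stage 2 is itself unloaded: V_out = V_mid × R4/(R3+R4) = 2.595 × 3.56/40.56 = 0.228 V.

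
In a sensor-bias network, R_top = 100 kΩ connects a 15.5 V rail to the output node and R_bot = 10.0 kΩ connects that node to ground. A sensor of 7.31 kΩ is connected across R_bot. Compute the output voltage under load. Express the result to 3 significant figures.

The load sits in parallel with R_bot: R_bot‖R_L = (10.0 × 7.31) / (10.0 + 7.31) = 4.223 kΩ.
V_out = 15.5 × 4.223 / (100 + 4.223) = 15.5 × 4.223/104.2 = 0.628 V.
(Unloaded it would have been 1.41 V.)

V_out ≈ 0.628 V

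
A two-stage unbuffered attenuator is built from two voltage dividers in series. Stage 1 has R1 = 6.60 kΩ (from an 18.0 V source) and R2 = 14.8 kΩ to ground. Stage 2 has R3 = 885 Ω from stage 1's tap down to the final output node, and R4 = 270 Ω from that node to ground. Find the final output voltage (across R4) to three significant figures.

Stage 2 presents R3+R4 = 1155 Ω as a load on stage 1's tap.
Stage 1's lower leg becomes R2‖(R3+R4) = 1071 Ω, so V_mid = 18.0 × 1071/7671 = 2.514 V.
Stage 2 is itself unloaded: V_out = V_mid × R4/(R3+R4) = 2.514 × 270/1155 = 0.588 V.

V_out ≈ 0.588 V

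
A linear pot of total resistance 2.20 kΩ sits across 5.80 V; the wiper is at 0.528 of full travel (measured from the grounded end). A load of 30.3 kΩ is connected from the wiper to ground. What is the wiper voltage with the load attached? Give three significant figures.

V ≈ 3.01 V

The wiper splits the pot into (1−α)R = 1.038 kΩ above and αR = 1.162 kΩ below.
Lower section ‖ load = 1.119 kΩ.
V_wiper = 5.80 × 1.119/(1.038 + 1.119) = 3.01 V.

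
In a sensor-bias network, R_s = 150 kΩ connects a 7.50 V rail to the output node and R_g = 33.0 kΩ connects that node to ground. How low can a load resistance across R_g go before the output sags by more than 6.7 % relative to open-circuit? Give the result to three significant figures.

Output resistance R_th = R_s‖R_g = (150 × 33.0)/183.0 = 27.05 kΩ.
The fractional drop is R_th/(R_th + R_L); requiring this ≤ 0.0670 gives R_L ≥ R_th(1/0.0670 − 1) = 27.05 × 13.93 = 377 kΩ.

R_L(min) ≈ 377 kΩ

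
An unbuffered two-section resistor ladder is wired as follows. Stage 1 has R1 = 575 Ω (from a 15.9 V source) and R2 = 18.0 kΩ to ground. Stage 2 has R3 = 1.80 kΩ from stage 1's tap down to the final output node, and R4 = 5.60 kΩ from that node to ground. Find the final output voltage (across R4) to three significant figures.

V_out ≈ 10.8 V

Stage 2 presents R3+R4 = 7400 Ω as a load on stage 1's tap.
Stage 1's lower leg becomes R2‖(R3+R4) = 5244 Ω, so V_mid = 15.9 × 5244/5819 = 14.33 V.
Stage 2 is itself unloaded: V_out = V_mid × R4/(R3+R4) = 14.33 × 5600/7400 = 10.8 V.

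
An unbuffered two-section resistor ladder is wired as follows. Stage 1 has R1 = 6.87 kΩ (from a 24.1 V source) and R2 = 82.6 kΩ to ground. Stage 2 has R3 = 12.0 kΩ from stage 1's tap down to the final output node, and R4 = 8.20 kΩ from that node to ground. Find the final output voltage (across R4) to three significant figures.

V_out ≈ 6.87 V

Stage 2 presents R3+R4 = 20.20 kΩ as a load on stage 1's tap.
Stage 1's lower leg becomes R2‖(R3+R4) = 16.23 kΩ, so V_mid = 24.1 × 16.23/23.10 = 16.93 V.
Stage 2 is itself unloaded: V_out = V_mid × R4/(R3+R4) = 16.93 × 8.20/20.20 = 6.87 V.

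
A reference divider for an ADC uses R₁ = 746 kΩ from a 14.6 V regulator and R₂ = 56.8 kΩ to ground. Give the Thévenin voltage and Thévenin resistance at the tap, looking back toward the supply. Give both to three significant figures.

V_th is the open-circuit tap voltage: 14.6 × 56.8/(746 + 56.8) = 1.03 V.
With the supply zeroed, R₁ and R₂ appear in parallel from the tap: R_th = R₁‖R₂ = (746 × 56.8)/802.8 = 52.8 kΩ.

V_th = 1.03 V, R_th = 52.8 kΩ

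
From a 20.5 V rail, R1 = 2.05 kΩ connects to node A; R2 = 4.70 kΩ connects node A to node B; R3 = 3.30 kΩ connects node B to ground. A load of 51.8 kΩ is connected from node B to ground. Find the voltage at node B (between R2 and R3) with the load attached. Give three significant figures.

At node B, R3 is in parallel with the load: R3‖R_L = 3.102 kΩ.
Below node A the resistance is R2 + (R3‖R_L) = 7.802 kΩ, so V_A = 20.5 × 7.802/9.852 = 16.23 V.
Then V_B = V_A × (R3‖R_L)/(R2 + R3‖R_L) = 16.23 × 3.102/7.802 = 6.46 V.

V ≈ 6.46 V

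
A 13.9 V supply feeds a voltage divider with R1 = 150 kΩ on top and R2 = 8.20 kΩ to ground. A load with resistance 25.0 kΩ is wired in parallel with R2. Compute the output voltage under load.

The load sits in parallel with R2: R2‖R_L = (8.20 × 25.0) / (8.20 + 25.0) = 6.175 kΩ.
V_out = 13.9 × 6.175 / (150 + 6.175) = 13.9 × 6.175/156.2 = 0.550 V.
(Unloaded it would have been 0.720 V.)

V_out ≈ 0.550 V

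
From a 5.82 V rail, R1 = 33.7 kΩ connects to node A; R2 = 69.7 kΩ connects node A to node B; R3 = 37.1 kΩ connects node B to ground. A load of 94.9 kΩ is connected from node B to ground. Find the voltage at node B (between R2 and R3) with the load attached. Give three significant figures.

At node B, R3 is in parallel with the load: R3‖R_L = 26.67 kΩ.
Below node A the resistance is R2 + (R3‖R_L) = 96.37 kΩ, so V_A = 5.82 × 96.37/130.1 = 4.312 V.
Then V_B = V_A × (R3‖R_L)/(R2 + R3‖R_L) = 4.312 × 26.67/96.37 = 1.19 V.

V ≈ 1.19 V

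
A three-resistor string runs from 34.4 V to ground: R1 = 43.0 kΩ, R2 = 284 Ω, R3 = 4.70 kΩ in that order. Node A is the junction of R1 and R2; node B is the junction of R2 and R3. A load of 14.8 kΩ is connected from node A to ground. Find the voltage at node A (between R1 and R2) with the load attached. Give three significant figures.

V ≈ 2.74 V

Below node A the series string R2+R3 = 4984 Ω sits in parallel with the 14800 Ω load: 3728 Ω.
V_A = 34.4 × 3728/(43000 + 3728) = 2.74 V.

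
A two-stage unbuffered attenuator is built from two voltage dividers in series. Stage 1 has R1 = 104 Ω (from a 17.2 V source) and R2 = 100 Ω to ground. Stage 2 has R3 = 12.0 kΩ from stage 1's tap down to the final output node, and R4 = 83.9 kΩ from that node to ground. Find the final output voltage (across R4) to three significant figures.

V_out ≈ 7.37 V

Stage 2 presents R3+R4 = 95900 Ω as a load on stage 1's tap.
Stage 1's lower leg becomes R2‖(R3+R4) = 99.90 Ω, so V_mid = 17.2 × 99.90/203.9 = 8.427 V.
Stage 2 is itself unloaded: V_out = V_mid × R4/(R3+R4) = 8.427 × 83900/95900 = 7.37 V.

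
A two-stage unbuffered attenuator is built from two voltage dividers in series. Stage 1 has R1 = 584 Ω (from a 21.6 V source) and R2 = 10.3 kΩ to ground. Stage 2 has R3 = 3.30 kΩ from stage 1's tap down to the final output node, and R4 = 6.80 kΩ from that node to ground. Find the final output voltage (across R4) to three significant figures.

V_out ≈ 13.0 V

Stage 2 presents R3+R4 = 10100 Ω as a load on stage 1's tap.
Stage 1's lower leg becomes R2‖(R3+R4) = 5100 Ω, so V_mid = 21.6 × 5100/5684 = 19.38 V.
Stage 2 is itself unloaded: V_out = V_mid × R4/(R3+R4) = 19.38 × 6800/10100 = 13.0 V.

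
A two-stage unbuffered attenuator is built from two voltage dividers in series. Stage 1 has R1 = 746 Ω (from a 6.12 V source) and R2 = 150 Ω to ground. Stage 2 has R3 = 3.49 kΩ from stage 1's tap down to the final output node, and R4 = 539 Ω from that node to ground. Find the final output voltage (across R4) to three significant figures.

V_out ≈ 0.133 V

Stage 2 presents R3+R4 = 4029 Ω as a load on stage 1's tap.
Stage 1's lower leg becomes R2‖(R3+R4) = 144.6 Ω, so V_mid = 6.12 × 144.6/890.6 = 0.9937 V.
Stage 2 is itself unloaded: V_out = V_mid × R4/(R3+R4) = 0.9937 × 539/4029 = 0.133 V.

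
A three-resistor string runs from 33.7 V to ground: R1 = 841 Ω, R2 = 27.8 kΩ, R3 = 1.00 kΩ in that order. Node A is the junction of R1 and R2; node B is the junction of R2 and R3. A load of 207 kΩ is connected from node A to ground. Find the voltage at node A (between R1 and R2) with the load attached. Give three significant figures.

Below node A the series string R2+R3 = 28800 Ω sits in parallel with the 207000 Ω load: 25280 Ω.
V_A = 33.7 × 25280/(841 + 25280) = 32.6 V.

V ≈ 32.6 V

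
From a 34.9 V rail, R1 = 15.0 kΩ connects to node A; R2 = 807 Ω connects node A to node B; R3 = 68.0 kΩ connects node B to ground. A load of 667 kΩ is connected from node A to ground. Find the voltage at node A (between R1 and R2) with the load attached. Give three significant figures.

Below node A the series string R2+R3 = 68810 Ω sits in parallel with the 667000 Ω load: 62370 Ω.
V_A = 34.9 × 62370/(15000 + 62370) = 28.1 V.

V ≈ 28.1 V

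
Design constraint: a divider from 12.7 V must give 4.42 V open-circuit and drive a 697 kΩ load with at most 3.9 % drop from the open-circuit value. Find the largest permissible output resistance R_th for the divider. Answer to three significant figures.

Loading drop = R_th/(R_th + R_L) ≤ 0.0390, so R_th ≤ R_L · ε/(1−ε) = 697 kΩ × 0.0390/0.9610 = 28.3 kΩ.

R_th ≤ 28.3 kΩ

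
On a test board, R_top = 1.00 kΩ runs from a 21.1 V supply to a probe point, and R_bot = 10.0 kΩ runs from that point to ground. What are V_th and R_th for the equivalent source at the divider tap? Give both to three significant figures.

V_th is the open-circuit tap voltage: 21.1 × 10.0/(1.00 + 10.0) = 19.2 V.
With the supply zeroed, R_top and R_bot appear in parallel from the tap: R_th = R_top‖R_bot = (1.00 × 10.0)/11.00 = 909 Ω.

V_th = 19.2 V, R_th = 909 Ω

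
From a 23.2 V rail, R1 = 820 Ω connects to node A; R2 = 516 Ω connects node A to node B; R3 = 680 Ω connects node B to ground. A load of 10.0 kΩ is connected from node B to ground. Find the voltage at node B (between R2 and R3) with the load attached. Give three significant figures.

V ≈ 7.49 V

At node B, R3 is in parallel with the load: R3‖R_L = 636.7 Ω.
Below node A the resistance is R2 + (R3‖R_L) = 1153 Ω, so V_A = 23.2 × 1153/1973 = 13.56 V.
Then V_B = V_A × (R3‖R_L)/(R2 + R3‖R_L) = 13.56 × 636.7/1153 = 7.49 V.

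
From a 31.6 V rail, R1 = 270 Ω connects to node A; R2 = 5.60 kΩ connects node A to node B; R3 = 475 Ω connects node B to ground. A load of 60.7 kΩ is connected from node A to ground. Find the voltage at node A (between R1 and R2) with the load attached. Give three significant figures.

Below node A the series string R2+R3 = 6075 Ω sits in parallel with the 60700 Ω load: 5522 Ω.
V_A = 31.6 × 5522/(270 + 5522) = 30.1 V.

V ≈ 30.1 V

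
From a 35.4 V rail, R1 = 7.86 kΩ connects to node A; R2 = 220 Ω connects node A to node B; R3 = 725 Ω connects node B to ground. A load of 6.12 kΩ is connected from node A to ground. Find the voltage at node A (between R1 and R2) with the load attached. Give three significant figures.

V ≈ 3.34 V

Below node A the series string R2+R3 = 945.0 Ω sits in parallel with the 6120 Ω load: 818.6 Ω.
V_A = 35.4 × 818.6/(7860 + 818.6) = 3.34 V.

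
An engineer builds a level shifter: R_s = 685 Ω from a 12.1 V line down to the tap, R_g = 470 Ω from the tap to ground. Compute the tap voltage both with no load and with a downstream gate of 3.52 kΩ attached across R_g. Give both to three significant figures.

Unloaded: 4.92 V; loaded: 4.56 V

Open-circuit: V = 12.1 × 470/(685 + 470) = 4.92 V.
With the load, R_g becomes R_g‖R_L = 414.6 Ω, so V = 12.1 × 414.6/1100 = 4.56 V.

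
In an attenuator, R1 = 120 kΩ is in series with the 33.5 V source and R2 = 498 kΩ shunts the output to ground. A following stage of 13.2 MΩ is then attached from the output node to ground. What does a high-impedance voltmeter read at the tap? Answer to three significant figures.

The load sits in parallel with R2: R2‖R_L = (498 × 13200) / (498 + 13200) = 479.9 kΩ.
V_out = 33.5 × 479.9 / (120 + 479.9) = 33.5 × 479.9/599.9 = 26.8 V.

V_out ≈ 26.8 V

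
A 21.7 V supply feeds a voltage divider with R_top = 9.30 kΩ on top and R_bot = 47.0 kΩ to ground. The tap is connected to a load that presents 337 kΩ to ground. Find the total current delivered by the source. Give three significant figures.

R_bot‖R_L = 41.25 kΩ, so the source sees R_top + R_bot‖R_L = 50.55 kΩ.
I = 21.7 V / 50.55 kΩ = 0.429 mA.

I ≈ 0.429 mA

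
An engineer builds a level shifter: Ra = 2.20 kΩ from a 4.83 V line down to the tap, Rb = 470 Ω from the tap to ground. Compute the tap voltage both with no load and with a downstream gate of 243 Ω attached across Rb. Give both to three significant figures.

Open-circuit: V = 4.83 × 470/(2200 + 470) = 0.850 V.
With the load, Rb becomes Rb‖R_L = 160.2 Ω, so V = 4.83 × 160.2/2360 = 0.328 V.

Unloaded: 0.850 V; loaded: 0.328 V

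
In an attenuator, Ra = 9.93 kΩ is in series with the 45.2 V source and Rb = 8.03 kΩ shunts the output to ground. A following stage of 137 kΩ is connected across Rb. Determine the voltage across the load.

V_out ≈ 19.6 V

The load sits in parallel with Rb: Rb‖R_L = (8.03 × 137) / (8.03 + 137) = 7.585 kΩ.
V_out = 45.2 × 7.585 / (9.93 + 7.585) = 45.2 × 7.585/17.52 = 19.6 V.
(Unloaded it would have been 20.2 V.)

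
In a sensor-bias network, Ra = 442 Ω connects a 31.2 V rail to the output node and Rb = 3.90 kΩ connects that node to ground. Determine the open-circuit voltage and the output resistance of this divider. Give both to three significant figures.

V_th is the open-circuit tap voltage: 31.2 × 3900/(442 + 3900) = 28.0 V.
With the supply zeroed, Ra and Rb appear in parallel from the tap: R_th = Ra‖Rb = (442 × 3900)/4342 = 397 Ω.

V_th = 28.0 V, R_th = 397 Ω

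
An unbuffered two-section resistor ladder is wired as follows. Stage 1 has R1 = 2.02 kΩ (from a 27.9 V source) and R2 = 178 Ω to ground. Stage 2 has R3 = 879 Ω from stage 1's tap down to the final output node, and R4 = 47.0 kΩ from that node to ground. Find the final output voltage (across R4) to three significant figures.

V_out ≈ 2.21 V

Stage 2 presents R3+R4 = 47880 Ω as a load on stage 1's tap.
Stage 1's lower leg becomes R2‖(R3+R4) = 177.3 Ω, so V_mid = 27.9 × 177.3/2197 = 2.252 V.
Stage 2 is itself unloaded: V_out = V_mid × R4/(R3+R4) = 2.252 × 47000/47880 = 2.21 V.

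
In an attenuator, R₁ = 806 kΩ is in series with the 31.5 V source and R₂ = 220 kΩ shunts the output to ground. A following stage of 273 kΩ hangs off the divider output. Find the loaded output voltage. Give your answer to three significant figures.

V_out ≈ 4.14 V

The load sits in parallel with R₂: R₂‖R_L = (220 × 273) / (220 + 273) = 121.8 kΩ.
V_out = 31.5 × 121.8 / (806 + 121.8) = 31.5 × 121.8/927.8 = 4.14 V.
(Unloaded it would have been 6.75 V.)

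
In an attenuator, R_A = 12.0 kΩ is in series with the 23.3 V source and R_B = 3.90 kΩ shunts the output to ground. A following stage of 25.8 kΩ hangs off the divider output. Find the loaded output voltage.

The load sits in parallel with R_B: R_B‖R_L = (3.90 × 25.8) / (3.90 + 25.8) = 3.388 kΩ.
V_out = 23.3 × 3.388 / (12.0 + 3.388) = 23.3 × 3.388/15.39 = 5.13 V.
(Unloaded it would have been 5.72 V.)

V_out ≈ 5.13 V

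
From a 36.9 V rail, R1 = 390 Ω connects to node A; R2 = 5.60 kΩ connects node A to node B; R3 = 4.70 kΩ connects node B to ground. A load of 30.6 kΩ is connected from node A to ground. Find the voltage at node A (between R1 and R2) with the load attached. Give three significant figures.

Below node A the series string R2+R3 = 10300 Ω sits in parallel with the 30600 Ω load: 7706 Ω.
V_A = 36.9 × 7706/(390 + 7706) = 35.1 V.

V ≈ 35.1 V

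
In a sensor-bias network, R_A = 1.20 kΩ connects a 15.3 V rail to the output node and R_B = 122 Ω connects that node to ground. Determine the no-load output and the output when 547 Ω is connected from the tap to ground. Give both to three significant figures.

Open-circuit: V = 15.3 × 122/(1200 + 122) = 1.41 V.
With the load, R_B becomes R_B‖R_L = 99.75 Ω, so V = 15.3 × 99.75/1300 = 1.17 V.

Unloaded: 1.41 V; loaded: 1.17 V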